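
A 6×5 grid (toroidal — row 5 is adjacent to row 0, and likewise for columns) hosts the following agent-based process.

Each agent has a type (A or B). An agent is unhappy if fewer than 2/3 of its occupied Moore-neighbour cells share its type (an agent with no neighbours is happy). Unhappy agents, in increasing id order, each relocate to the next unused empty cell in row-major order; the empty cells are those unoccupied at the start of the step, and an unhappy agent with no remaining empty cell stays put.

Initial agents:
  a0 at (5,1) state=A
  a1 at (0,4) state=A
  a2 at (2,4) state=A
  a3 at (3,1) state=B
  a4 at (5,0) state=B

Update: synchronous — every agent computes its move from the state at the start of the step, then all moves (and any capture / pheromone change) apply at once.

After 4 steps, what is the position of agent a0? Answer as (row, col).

t=1: a0@(0,0):A a1@(0,1):A a2@(2,4):A a3@(3,1):B a4@(0,2):B
t=2: a0@(0,0):A a1@(0,3):A a2@(2,4):A a3@(3,1):B a4@(0,4):B
t=3: a0@(0,1):A a1@(0,2):A a2@(2,4):A a3@(3,1):B a4@(1,0):B
t=4: a0@(0,0):A a1@(0,2):A a2@(0,3):A a3@(3,1):B a4@(0,4):B

(0, 0)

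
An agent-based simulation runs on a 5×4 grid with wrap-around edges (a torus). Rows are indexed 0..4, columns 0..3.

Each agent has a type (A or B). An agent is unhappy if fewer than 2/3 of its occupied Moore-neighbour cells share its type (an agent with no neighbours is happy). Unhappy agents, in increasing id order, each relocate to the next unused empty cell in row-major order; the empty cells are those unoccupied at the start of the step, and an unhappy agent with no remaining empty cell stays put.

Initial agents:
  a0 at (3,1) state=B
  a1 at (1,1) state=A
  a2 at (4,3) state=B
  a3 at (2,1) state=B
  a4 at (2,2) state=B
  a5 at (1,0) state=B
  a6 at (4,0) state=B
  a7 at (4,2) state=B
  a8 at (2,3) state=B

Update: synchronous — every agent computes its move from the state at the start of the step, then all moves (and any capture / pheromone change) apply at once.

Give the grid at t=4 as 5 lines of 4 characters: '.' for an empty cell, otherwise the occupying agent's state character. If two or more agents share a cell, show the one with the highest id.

.A..
B...
.BBB
.B..
B.BB

t=1: a0@(3,1):B a1@(0,0):A a2@(4,3):B a3@(2,1):B a4@(2,2):B a5@(1,0):B a6@(4,0):B a7@(4,2):B a8@(2,3):B
t=2: a0@(3,1):B a1@(0,1):A a2@(4,3):B a3@(2,1):B a4@(2,2):B a5@(1,0):B a6@(4,0):B a7@(4,2):B a8@(2,3):B
t=3: a0@(3,1):B a1@(0,0):A a2@(4,3):B a3@(2,1):B a4@(2,2):B a5@(1,0):B a6@(4,0):B a7@(4,2):B a8@(2,3):B
t=4: a0@(3,1):B a1@(0,1):A a2@(4,3):B a3@(2,1):B a4@(2,2):B a5@(1,0):B a6@(4,0):B a7@(4,2):B a8@(2,3):B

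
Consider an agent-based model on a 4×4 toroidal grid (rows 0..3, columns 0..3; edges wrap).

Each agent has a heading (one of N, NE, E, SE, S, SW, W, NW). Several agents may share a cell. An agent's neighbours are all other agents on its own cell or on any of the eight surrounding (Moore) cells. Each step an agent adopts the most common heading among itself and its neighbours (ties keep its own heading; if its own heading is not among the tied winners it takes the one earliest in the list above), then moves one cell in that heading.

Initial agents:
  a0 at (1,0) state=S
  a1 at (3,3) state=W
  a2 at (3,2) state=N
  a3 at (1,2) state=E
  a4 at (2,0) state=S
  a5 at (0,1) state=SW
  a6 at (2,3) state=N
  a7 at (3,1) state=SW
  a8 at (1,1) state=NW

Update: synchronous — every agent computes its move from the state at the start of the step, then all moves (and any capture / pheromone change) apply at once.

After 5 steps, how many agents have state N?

8

t=1: a0@(2,0):S a1@(2,3):N a2@(2,2):N a3@(1,3):E a4@(3,0):S a5@(1,0):SW a6@(1,3):N a7@(0,0):SW a8@(2,1):S
t=2: a0@(3,0):S a1@(1,3):N a2@(1,2):N a3@(0,3):N a4@(0,0):S a5@(2,3):SW a6@(0,3):N a7@(1,3):SW a8@(3,1):S
t=3: a0@(0,0):S a1@(0,3):N a2@(0,2):N a3@(3,3):N a4@(1,0):S a5@(3,2):SW a6@(3,3):N a7@(0,3):N a8@(0,1):S
t=4: a0@(3,0):N a1@(3,3):N a2@(3,2):N a3@(2,3):N a4@(2,0):S a5@(2,2):N a6@(2,3):N a7@(3,3):N a8@(1,1):S
t=5: a0@(2,0):N a1@(2,3):N a2@(2,2):N a3@(1,3):N a4@(1,0):N a5@(1,2):N a6@(1,3):N a7@(2,3):N a8@(2,1):S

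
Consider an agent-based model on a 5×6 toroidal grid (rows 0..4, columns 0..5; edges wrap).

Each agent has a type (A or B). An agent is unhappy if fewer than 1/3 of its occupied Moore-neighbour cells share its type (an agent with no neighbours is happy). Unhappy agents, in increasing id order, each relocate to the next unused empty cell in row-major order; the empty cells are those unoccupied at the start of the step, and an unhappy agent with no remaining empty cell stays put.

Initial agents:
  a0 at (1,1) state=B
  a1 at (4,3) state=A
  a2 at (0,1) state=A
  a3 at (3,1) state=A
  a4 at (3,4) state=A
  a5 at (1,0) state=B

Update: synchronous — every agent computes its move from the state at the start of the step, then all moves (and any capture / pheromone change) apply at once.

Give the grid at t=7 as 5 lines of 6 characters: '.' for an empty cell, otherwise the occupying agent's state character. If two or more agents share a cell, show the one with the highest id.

t=1: a0@(1,1):B a1@(4,3):A a2@(0,0):A a3@(3,1):A a4@(3,4):A a5@(1,0):B
t=2: a0@(1,1):B a1@(4,3):A a2@(0,1):A a3@(3,1):A a4@(3,4):A a5@(1,0):B
t=3: a0@(1,1):B a1@(4,3):A a2@(0,0):A a3@(3,1):A a4@(3,4):A a5@(1,0):B
t=4: a0@(1,1):B a1@(4,3):A a2@(0,1):A a3@(3,1):A a4@(3,4):A a5@(1,0):B
t=5: a0@(1,1):B a1@(4,3):A a2@(0,0):A a3@(3,1):A a4@(3,4):A a5@(1,0):B
t=6: a0@(1,1):B a1@(4,3):A a2@(0,1):A a3@(3,1):A a4@(3,4):A a5@(1,0):B
t=7: a0@(1,1):B a1@(4,3):A a2@(0,0):A a3@(3,1):A a4@(3,4):A a5@(1,0):B

A.....
BB....
......
.A..A.
...A..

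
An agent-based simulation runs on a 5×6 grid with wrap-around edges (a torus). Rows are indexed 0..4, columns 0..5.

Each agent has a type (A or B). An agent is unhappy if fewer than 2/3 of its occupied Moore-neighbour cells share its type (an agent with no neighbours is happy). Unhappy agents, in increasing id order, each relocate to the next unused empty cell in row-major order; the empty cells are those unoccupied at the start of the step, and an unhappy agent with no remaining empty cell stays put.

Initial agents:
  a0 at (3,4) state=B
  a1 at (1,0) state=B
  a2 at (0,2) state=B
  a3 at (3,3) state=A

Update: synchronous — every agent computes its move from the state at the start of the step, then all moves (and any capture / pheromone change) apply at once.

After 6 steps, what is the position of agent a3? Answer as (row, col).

(1, 1)

t=1: a0@(0,0):B a1@(1,0):B a2@(0,2):B a3@(0,1):A
t=2: a0@(0,3):B a1@(0,4):B a2@(0,5):B a3@(1,1):A
t=3: (unchanged — steady state)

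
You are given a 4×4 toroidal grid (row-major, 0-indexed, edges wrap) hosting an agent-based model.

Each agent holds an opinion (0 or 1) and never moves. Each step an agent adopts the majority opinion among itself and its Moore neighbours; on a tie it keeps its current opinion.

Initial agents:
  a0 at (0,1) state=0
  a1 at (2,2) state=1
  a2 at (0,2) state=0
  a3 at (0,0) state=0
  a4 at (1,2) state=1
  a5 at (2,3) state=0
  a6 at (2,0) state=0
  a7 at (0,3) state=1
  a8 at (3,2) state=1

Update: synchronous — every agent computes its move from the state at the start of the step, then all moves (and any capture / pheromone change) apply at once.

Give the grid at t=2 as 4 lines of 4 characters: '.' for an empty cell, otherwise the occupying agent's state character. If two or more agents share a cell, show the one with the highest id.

t=1: a0@(0,1):0 a1@(2,2):1 a2@(0,2):1 a3@(0,0):0 a4@(1,2):1 a5@(2,3):1 a6@(2,0):0 a7@(0,3):1 a8@(3,2):1
t=2: a0@(0,1):1 a1@(2,2):1 a2@(0,2):1 a3@(0,0):0 a4@(1,2):1 a5@(2,3):1 a6@(2,0):0 a7@(0,3):1 a8@(3,2):1

0111
..1.
0.11
..1.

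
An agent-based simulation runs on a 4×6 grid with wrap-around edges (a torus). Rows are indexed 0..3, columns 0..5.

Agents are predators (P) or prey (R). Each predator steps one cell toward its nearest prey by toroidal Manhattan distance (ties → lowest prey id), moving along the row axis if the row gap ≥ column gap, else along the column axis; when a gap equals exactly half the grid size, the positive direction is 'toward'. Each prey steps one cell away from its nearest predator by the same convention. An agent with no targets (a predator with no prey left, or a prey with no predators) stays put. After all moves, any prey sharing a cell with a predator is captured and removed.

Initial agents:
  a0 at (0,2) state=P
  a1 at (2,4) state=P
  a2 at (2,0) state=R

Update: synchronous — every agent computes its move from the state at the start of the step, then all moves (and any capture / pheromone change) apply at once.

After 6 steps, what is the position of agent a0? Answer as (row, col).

t=1: a0@(1,2):P a1@(2,5):P a2@(2,1):R
t=2: a0@(2,2):P a1@(2,0):P a2@(3,1):R
t=3: a0@(3,2):P a1@(3,0):P a2@(0,1):R
t=4: a0@(0,2):P a1@(0,0):P a2@(1,1):R
t=5: a0@(1,2):P a1@(1,0):P a2@(2,1):R
t=6: a0@(2,2):P a1@(2,0):P a2@(3,1):R

(2, 2)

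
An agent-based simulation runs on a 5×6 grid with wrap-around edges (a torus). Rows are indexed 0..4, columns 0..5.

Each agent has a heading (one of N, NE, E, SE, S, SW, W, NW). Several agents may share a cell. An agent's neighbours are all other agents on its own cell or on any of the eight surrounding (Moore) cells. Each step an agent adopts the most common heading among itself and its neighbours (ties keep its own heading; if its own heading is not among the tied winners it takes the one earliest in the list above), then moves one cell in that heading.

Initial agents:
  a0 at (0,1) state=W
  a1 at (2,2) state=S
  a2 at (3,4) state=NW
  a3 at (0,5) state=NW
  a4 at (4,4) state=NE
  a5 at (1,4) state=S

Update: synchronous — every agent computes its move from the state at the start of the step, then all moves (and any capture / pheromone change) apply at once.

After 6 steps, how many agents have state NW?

5

t=1: a0@(0,0):W a1@(3,2):S a2@(2,3):NW a3@(4,4):NW a4@(3,3):NW a5@(2,4):S
t=2: a0@(0,5):W a1@(2,1):NW a2@(1,2):NW a3@(3,3):NW a4@(2,2):NW a5@(1,3):NW
t=3: a0@(0,4):W a1@(1,0):NW a2@(0,1):NW a3@(2,2):NW a4@(1,1):NW a5@(0,2):NW
t=4: a0@(0,3):W a1@(0,5):NW a2@(4,0):NW a3@(1,1):NW a4@(0,0):NW a5@(4,1):NW
t=5: a0@(0,2):W a1@(4,4):NW a2@(3,5):NW a3@(0,0):NW a4@(4,5):NW a5@(3,0):NW
t=6: a0@(0,1):W a1@(3,3):NW a2@(2,4):NW a3@(4,5):NW a4@(3,4):NW a5@(2,5):NW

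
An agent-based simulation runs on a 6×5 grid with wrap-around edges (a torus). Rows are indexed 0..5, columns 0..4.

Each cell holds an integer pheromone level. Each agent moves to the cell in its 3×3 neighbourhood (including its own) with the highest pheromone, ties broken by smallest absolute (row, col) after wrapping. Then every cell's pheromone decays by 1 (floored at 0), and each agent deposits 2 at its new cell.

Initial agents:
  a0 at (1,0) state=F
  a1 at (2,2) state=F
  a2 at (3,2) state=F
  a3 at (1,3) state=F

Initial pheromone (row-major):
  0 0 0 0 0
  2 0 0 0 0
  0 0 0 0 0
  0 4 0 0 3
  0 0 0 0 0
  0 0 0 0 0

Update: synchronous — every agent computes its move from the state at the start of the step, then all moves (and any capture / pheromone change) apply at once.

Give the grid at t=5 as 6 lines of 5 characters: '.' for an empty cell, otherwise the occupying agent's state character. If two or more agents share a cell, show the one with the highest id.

..F..
F....
.....
.F...
.....
.....

t=1: a0@(1,0) a1@(3,1) a2@(3,1) a3@(0,2) | pheromone: 0 0 2 0 0 / 3 0 0 0 0 / 0 0 0 0 0 / 0 7 0 0 2 / 0 0 0 0 0 / 0 0 0 0 0
t=2: a0@(1,0) a1@(3,1) a2@(3,1) a3@(0,2) | pheromone: 0 0 3 0 0 / 4 0 0 0 0 / 0 0 0 0 0 / 0 10 0 0 1 / 0 0 0 0 0 / 0 0 0 0 0
t=3: a0@(1,0) a1@(3,1) a2@(3,1) a3@(0,2) | pheromone: 0 0 4 0 0 / 5 0 0 0 0 / 0 0 0 0 0 / 0 13 0 0 0 / 0 0 0 0 0 / 0 0 0 0 0
t=4: a0@(1,0) a1@(3,1) a2@(3,1) a3@(0,2) | pheromone: 0 0 5 0 0 / 6 0 0 0 0 / 0 0 0 0 0 / 0 16 0 0 0 / 0 0 0 0 0 / 0 0 0 0 0
t=5: a0@(1,0) a1@(3,1) a2@(3,1) a3@(0,2) | pheromone: 0 0 6 0 0 / 7 0 0 0 0 / 0 0 0 0 0 / 0 19 0 0 0 / 0 0 0 0 0 / 0 0 0 0 0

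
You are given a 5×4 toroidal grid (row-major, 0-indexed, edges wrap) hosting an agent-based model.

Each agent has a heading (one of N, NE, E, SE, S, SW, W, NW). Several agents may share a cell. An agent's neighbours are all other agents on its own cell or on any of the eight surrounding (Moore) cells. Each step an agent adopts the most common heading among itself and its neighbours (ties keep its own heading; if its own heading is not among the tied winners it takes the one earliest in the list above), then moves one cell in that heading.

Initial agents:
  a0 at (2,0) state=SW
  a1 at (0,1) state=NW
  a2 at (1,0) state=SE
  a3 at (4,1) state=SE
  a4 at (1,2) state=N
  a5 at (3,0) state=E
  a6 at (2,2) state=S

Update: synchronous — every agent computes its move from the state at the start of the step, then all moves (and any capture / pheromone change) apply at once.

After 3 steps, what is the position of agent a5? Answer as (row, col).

(4, 3)

t=1: a0@(3,3):SW a1@(1,2):SE a2@(2,1):SE a3@(0,2):SE a4@(0,2):N a5@(3,1):E a6@(3,2):S
t=2: a0@(4,2):SW a1@(2,3):SE a2@(3,2):SE a3@(1,3):SE a4@(1,3):SE a5@(3,2):E a6@(4,2):S
t=3: a0@(0,1):SW a1@(3,0):SE a2@(4,3):SE a3@(2,0):SE a4@(2,0):SE a5@(4,3):SE a6@(0,2):S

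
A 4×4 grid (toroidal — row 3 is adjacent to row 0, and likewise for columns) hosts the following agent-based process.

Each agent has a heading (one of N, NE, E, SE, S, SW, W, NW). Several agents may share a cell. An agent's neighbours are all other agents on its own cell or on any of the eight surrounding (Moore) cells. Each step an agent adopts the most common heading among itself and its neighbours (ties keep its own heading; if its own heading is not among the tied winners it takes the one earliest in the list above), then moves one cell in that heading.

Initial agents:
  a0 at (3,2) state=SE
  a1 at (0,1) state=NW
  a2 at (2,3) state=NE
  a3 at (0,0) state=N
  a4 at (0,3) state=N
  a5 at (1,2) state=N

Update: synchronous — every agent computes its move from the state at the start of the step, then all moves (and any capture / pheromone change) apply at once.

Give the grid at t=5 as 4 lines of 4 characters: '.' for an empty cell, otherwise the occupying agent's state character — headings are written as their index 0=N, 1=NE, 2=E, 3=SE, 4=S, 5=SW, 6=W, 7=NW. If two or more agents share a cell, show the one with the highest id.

..00
..0.
....
00.0

t=1: a0@(0,3):SE a1@(3,1):N a2@(1,0):NE a3@(3,0):N a4@(3,3):N a5@(0,2):N
t=2: a0@(3,3):N a1@(2,1):N a2@(0,1):NE a3@(2,0):N a4@(2,3):N a5@(3,2):N
t=3: a0@(2,3):N a1@(1,1):N a2@(3,2):NE a3@(1,0):N a4@(1,3):N a5@(2,2):N
t=4: a0@(1,3):N a1@(0,1):N a2@(2,2):N a3@(0,0):N a4@(0,3):N a5@(1,2):N
t=5: a0@(0,3):N a1@(3,1):N a2@(1,2):N a3@(3,0):N a4@(3,3):N a5@(0,2):N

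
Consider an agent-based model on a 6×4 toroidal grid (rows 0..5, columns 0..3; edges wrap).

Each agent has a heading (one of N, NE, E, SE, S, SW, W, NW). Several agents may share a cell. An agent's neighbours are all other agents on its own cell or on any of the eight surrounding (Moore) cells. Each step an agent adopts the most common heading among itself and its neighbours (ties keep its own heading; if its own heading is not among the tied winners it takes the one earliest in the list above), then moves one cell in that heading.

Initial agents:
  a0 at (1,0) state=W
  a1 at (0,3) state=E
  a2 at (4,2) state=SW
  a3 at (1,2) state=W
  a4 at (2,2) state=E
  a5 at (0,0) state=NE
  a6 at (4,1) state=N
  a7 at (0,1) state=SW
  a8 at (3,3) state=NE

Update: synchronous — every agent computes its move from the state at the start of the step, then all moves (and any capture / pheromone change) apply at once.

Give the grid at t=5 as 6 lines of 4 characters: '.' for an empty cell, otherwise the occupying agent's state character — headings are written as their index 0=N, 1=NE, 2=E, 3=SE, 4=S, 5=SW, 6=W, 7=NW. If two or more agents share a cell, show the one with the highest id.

t=1: a0@(1,3):W a1@(0,2):W a2@(5,1):SW a3@(1,3):E a4@(2,3):E a5@(5,1):NE a6@(3,1):N a7@(0,0):W a8@(2,0):NE
t=2: a0@(1,2):W a1@(0,1):W a2@(5,0):W a3@(1,2):W a4@(2,0):E a5@(5,0):W a6@(2,1):N a7@(0,3):W a8@(2,1):E
t=3: a0@(1,1):W a1@(0,0):W a2@(5,3):W a3@(1,1):W a4@(2,1):E a5@(5,3):W a6@(2,2):E a7@(0,2):W a8@(2,2):E
t=4: a0@(1,0):W a1@(0,3):W a2@(5,2):W a3@(1,0):W a4@(2,2):E a5@(5,2):W a6@(2,3):E a7@(0,1):W a8@(2,3):E
t=5: a0@(1,3):W a1@(0,2):W a2@(5,1):W a3@(1,3):W a4@(2,3):E a5@(5,1):W a6@(2,0):E a7@(0,0):W a8@(2,0):E

6.6.
...6
2..2
....
....
.6..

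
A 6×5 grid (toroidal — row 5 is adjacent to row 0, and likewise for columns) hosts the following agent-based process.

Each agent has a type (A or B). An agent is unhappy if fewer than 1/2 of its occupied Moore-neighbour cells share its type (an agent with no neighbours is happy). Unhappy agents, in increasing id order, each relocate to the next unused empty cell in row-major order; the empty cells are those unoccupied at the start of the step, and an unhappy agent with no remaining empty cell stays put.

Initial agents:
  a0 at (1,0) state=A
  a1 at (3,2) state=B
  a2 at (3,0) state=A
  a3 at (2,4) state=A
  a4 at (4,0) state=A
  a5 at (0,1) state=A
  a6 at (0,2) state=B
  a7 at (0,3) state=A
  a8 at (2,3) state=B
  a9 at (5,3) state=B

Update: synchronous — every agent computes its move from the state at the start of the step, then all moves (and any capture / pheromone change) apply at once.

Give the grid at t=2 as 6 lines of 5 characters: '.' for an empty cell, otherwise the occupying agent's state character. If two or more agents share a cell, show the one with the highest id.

.ABA.
AB...
...BA
A.B..
A....
.....

t=1: a0@(1,0):A a1@(3,2):B a2@(3,0):A a3@(2,4):A a4@(4,0):A a5@(0,1):A a6@(0,0):B a7@(0,4):A a8@(2,3):B a9@(5,3):B
t=2: a0@(1,0):A a1@(3,2):B a2@(3,0):A a3@(2,4):A a4@(4,0):A a5@(0,1):A a6@(0,2):B a7@(0,3):A a8@(2,3):B a9@(1,1):B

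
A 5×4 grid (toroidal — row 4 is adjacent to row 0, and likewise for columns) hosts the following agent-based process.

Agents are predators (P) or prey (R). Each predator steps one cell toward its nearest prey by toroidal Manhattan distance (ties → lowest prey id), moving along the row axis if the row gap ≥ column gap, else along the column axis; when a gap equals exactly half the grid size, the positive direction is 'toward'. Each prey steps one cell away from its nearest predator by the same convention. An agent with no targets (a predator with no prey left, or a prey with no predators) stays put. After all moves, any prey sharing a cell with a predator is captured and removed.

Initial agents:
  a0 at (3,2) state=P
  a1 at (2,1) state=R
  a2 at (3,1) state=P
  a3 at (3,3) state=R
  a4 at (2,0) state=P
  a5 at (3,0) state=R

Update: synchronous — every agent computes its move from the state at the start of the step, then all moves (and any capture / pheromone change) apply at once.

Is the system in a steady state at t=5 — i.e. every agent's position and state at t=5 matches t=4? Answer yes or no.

t=1: a0@(3,3):P a1@(1,1):R a2@(2,1):P a3@(3,0):R a4@(2,1):P
t=2: a0@(3,0):P a1@(0,1):R a2@(1,1):P a3@(3,1):R a4@(1,1):P
t=3: a0@(3,1):P a1@(4,1):R a2@(0,1):P a3@(3,2):R a4@(0,1):P
t=4: a0@(4,1):P a1@(0,1):R a2@(4,1):P a3@(3,3):R a4@(4,1):P
t=5: a0@(0,1):P a1@(1,1):R a2@(0,1):P a3@(3,2):R a4@(0,1):P

no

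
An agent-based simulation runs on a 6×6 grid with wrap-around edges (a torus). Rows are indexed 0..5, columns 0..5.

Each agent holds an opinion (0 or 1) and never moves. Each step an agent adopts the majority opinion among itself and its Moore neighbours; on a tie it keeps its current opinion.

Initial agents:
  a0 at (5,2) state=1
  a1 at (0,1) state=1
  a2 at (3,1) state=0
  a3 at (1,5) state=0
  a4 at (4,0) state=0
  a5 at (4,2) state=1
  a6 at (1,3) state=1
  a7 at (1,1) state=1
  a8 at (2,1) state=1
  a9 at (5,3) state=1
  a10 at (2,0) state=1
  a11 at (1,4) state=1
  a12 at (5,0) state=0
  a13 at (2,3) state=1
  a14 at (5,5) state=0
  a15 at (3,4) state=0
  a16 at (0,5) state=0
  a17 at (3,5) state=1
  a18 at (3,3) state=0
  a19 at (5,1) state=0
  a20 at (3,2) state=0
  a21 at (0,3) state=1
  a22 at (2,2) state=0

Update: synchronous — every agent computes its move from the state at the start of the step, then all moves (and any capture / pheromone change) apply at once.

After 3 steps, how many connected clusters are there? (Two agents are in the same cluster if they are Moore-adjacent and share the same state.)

t=1: a0@(5,2):1 a1@(0,1):1 a2@(3,1):0 a3@(1,5):0 a4@(4,0):0 a5@(4,2):0 a6@(1,3):1 a7@(1,1):1 a8@(2,1):1 a9@(5,3):1 a10@(2,0):1 a11@(1,4):1 a12@(5,0):0 a13@(2,3):0 a14@(5,5):0 a15@(3,4):0 a16@(0,5):0 a17@(3,5):1 a18@(3,3):0 a19@(5,1):0 a20@(3,2):0 a21@(0,3):1 a22@(2,2):0
t=2: (unchanged — steady state)

2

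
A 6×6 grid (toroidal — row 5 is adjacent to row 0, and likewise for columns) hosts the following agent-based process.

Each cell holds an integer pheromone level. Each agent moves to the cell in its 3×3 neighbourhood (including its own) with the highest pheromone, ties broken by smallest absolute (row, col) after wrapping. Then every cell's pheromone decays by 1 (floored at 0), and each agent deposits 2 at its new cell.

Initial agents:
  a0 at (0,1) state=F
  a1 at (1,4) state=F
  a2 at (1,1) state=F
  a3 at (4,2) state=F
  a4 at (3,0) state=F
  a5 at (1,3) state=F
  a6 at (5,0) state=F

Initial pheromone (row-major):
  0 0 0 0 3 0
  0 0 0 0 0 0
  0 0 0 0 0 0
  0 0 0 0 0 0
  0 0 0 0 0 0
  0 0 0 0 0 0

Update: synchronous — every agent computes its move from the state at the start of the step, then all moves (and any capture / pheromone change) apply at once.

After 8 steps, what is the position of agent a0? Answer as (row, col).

(0, 0)

t=1: a0@(0,0) a1@(0,4) a2@(0,0) a3@(3,1) a4@(2,0) a5@(0,4) a6@(0,0) | pheromone: 6 0 0 0 6 0 / 0 0 0 0 0 0 / 2 0 0 0 0 0 / 0 2 0 0 0 0 / 0 0 0 0 0 0 / 0 0 0 0 0 0
t=2: a0@(0,0) a1@(0,4) a2@(0,0) a3@(2,0) a4@(2,0) a5@(0,4) a6@(0,0) | pheromone: 11 0 0 0 9 0 / 0 0 0 0 0 0 / 5 0 0 0 0 0 / 0 1 0 0 0 0 / 0 0 0 0 0 0 / 0 0 0 0 0 0
t=3: a0@(0,0) a1@(0,4) a2@(0,0) a3@(2,0) a4@(2,0) a5@(0,4) a6@(0,0) | pheromone: 16 0 0 0 12 0 / 0 0 0 0 0 0 / 8 0 0 0 0 0 / 0 0 0 0 0 0 / 0 0 0 0 0 0 / 0 0 0 0 0 0
t=4: a0@(0,0) a1@(0,4) a2@(0,0) a3@(2,0) a4@(2,0) a5@(0,4) a6@(0,0) | pheromone: 21 0 0 0 15 0 / 0 0 0 0 0 0 / 11 0 0 0 0 0 / 0 0 0 0 0 0 / 0 0 0 0 0 0 / 0 0 0 0 0 0
t=5: a0@(0,0) a1@(0,4) a2@(0,0) a3@(2,0) a4@(2,0) a5@(0,4) a6@(0,0) | pheromone: 26 0 0 0 18 0 / 0 0 0 0 0 0 / 14 0 0 0 0 0 / 0 0 0 0 0 0 / 0 0 0 0 0 0 / 0 0 0 0 0 0
t=6: a0@(0,0) a1@(0,4) a2@(0,0) a3@(2,0) a4@(2,0) a5@(0,4) a6@(0,0) | pheromone: 31 0 0 0 21 0 / 0 0 0 0 0 0 / 17 0 0 0 0 0 / 0 0 0 0 0 0 / 0 0 0 0 0 0 / 0 0 0 0 0 0
t=7: a0@(0,0) a1@(0,4) a2@(0,0) a3@(2,0) a4@(2,0) a5@(0,4) a6@(0,0) | pheromone: 36 0 0 0 24 0 / 0 0 0 0 0 0 / 20 0 0 0 0 0 / 0 0 0 0 0 0 / 0 0 0 0 0 0 / 0 0 0 0 0 0
t=8: a0@(0,0) a1@(0,4) a2@(0,0) a3@(2,0) a4@(2,0) a5@(0,4) a6@(0,0) | pheromone: 41 0 0 0 27 0 / 0 0 0 0 0 0 / 23 0 0 0 0 0 / 0 0 0 0 0 0 / 0 0 0 0 0 0 / 0 0 0 0 0 0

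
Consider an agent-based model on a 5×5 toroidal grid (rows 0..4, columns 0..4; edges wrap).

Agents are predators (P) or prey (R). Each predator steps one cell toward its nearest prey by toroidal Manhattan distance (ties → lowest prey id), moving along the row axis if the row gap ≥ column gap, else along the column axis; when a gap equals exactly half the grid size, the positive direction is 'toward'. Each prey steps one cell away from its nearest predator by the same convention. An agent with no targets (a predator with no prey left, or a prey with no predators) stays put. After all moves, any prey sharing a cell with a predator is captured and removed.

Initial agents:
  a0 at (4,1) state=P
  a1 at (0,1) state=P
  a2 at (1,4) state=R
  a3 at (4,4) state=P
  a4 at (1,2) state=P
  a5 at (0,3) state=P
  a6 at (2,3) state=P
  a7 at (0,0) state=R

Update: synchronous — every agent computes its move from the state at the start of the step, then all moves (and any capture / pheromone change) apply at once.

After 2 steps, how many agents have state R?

1

t=1: a0@(0,1):P a1@(0,0):P a2@(2,4):R a3@(0,4):P a4@(1,3):P a5@(1,3):P a6@(1,3):P
t=2: a0@(1,1):P a1@(1,0):P a2@(3,4):R a3@(1,4):P a4@(2,3):P a5@(2,3):P a6@(2,3):P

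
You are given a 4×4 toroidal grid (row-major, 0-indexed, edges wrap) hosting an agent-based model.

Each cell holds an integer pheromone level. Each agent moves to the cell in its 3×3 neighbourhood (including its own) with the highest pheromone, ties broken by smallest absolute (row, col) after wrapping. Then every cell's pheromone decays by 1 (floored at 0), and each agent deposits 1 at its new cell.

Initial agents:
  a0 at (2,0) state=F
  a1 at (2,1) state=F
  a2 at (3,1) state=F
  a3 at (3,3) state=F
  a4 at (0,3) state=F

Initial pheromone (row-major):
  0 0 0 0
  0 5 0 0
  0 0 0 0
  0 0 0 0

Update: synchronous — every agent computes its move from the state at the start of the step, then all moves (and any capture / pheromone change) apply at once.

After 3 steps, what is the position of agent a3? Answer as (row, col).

t=1: a0@(1,1) a1@(1,1) a2@(0,0) a3@(0,0) a4@(0,0) | pheromone: 3 0 0 0 / 0 6 0 0 / 0 0 0 0 / 0 0 0 0
t=2: a0@(1,1) a1@(1,1) a2@(1,1) a3@(1,1) a4@(1,1) | pheromone: 2 0 0 0 / 0 10 0 0 / 0 0 0 0 / 0 0 0 0
t=3: a0@(1,1) a1@(1,1) a2@(1,1) a3@(1,1) a4@(1,1) | pheromone: 1 0 0 0 / 0 14 0 0 / 0 0 0 0 / 0 0 0 0

(1, 1)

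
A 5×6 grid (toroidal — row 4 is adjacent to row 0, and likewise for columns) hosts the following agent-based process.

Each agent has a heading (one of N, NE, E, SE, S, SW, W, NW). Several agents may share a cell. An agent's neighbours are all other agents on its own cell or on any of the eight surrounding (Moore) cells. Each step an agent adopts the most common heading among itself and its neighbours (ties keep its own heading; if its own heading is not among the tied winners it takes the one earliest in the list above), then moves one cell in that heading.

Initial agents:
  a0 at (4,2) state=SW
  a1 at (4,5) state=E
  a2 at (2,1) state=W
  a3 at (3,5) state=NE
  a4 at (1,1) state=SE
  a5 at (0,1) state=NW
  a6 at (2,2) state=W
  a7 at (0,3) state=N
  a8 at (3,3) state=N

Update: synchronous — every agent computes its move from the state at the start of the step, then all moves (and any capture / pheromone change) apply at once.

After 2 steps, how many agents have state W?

t=1: a0@(3,2):N a1@(4,0):E a2@(2,0):W a3@(2,0):NE a4@(1,0):W a5@(4,0):NW a6@(2,1):W a7@(4,3):N a8@(2,3):N
t=2: a0@(2,2):N a1@(4,1):E a2@(2,5):W a3@(2,5):W a4@(1,5):W a5@(3,5):NW a6@(2,0):W a7@(3,3):N a8@(1,3):N

4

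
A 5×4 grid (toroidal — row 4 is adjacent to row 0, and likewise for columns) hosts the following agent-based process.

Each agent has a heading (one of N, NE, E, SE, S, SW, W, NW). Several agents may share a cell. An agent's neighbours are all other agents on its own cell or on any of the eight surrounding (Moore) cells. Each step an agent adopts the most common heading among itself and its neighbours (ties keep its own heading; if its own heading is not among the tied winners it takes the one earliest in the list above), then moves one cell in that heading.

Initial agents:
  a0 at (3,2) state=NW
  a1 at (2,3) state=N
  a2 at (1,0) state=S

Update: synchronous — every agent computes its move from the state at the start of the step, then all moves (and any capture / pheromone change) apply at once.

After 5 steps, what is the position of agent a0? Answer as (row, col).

(3, 1)

t=1: a0@(2,1):NW a1@(1,3):N a2@(2,0):S
t=2: a0@(1,0):NW a1@(0,3):N a2@(3,0):S
t=3: a0@(0,3):NW a1@(4,3):N a2@(4,0):S
t=4: a0@(4,2):NW a1@(3,3):N a2@(0,0):S
t=5: a0@(3,1):NW a1@(2,3):N a2@(1,0):S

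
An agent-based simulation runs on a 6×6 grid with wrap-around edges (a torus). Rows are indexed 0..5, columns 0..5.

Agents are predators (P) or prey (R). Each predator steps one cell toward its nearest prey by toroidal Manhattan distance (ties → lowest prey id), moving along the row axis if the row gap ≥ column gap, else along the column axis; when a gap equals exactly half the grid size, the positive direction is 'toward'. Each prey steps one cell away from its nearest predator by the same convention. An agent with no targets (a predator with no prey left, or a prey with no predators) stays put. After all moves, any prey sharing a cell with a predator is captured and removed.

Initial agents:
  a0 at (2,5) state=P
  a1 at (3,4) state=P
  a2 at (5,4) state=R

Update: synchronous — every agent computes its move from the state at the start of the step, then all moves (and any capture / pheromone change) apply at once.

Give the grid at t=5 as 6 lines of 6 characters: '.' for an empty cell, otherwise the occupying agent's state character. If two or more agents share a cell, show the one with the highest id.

t=1: a0@(3,5):P a1@(4,4):P a2@(0,4):R
t=2: a0@(4,5):P a1@(5,4):P a2@(1,4):R
t=3: a0@(5,5):P a1@(0,4):P a2@(2,4):R
t=4: a0@(0,5):P a1@(1,4):P a2@(3,4):R
t=5: a0@(1,5):P a1@(2,4):P a2@(4,4):R

......
.....P
....P.
......
....R.
......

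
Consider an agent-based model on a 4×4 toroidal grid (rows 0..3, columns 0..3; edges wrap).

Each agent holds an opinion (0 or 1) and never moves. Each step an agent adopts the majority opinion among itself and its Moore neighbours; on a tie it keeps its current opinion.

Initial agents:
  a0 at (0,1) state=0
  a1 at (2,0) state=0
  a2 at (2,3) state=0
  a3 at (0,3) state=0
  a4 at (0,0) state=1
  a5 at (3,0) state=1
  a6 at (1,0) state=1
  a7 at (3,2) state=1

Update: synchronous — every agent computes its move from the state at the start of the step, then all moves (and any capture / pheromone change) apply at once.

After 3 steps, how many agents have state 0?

t=1: a0@(0,1):1 a1@(2,0):0 a2@(2,3):1 a3@(0,3):1 a4@(0,0):1 a5@(3,0):0 a6@(1,0):0 a7@(3,2):0
t=2: a0@(0,1):0 a1@(2,0):0 a2@(2,3):0 a3@(0,3):0 a4@(0,0):1 a5@(3,0):1 a6@(1,0):1 a7@(3,2):1
t=3: a0@(0,1):1 a1@(2,0):0 a2@(2,3):1 a3@(0,3):1 a4@(0,0):1 a5@(3,0):0 a6@(1,0):0 a7@(3,2):0

4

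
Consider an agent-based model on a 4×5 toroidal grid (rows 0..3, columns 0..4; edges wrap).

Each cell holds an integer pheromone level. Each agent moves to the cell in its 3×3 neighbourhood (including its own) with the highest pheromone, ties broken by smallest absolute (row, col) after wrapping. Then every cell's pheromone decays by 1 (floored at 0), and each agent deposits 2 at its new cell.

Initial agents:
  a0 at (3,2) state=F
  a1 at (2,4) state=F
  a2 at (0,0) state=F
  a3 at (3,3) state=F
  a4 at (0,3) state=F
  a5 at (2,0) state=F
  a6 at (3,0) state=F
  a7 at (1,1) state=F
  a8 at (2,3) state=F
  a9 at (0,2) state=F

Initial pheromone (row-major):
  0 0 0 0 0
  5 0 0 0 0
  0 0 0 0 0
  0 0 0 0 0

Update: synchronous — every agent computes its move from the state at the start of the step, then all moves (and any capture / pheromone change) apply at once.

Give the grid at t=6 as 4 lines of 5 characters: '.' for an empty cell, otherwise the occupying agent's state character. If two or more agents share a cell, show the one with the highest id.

t=1: a0@(0,1) a1@(1,0) a2@(1,0) a3@(0,2) a4@(0,2) a5@(1,0) a6@(0,0) a7@(1,0) a8@(1,2) a9@(0,1) | pheromone: 2 4 4 0 0 / 12 0 2 0 0 / 0 0 0 0 0 / 0 0 0 0 0
t=2: a0@(1,0) a1@(1,0) a2@(1,0) a3@(0,1) a4@(0,1) a5@(1,0) a6@(1,0) a7@(1,0) a8@(0,1) a9@(1,0) | pheromone: 1 9 3 0 0 / 25 0 1 0 0 / 0 0 0 0 0 / 0 0 0 0 0
t=3: a0@(1,0) a1@(1,0) a2@(1,0) a3@(1,0) a4@(1,0) a5@(1,0) a6@(1,0) a7@(1,0) a8@(1,0) a9@(1,0) | pheromone: 0 8 2 0 0 / 44 0 0 0 0 / 0 0 0 0 0 / 0 0 0 0 0
t=4: a0@(1,0) a1@(1,0) a2@(1,0) a3@(1,0) a4@(1,0) a5@(1,0) a6@(1,0) a7@(1,0) a8@(1,0) a9@(1,0) | pheromone: 0 7 1 0 0 / 63 0 0 0 0 / 0 0 0 0 0 / 0 0 0 0 0
t=5: a0@(1,0) a1@(1,0) a2@(1,0) a3@(1,0) a4@(1,0) a5@(1,0) a6@(1,0) a7@(1,0) a8@(1,0) a9@(1,0) | pheromone: 0 6 0 0 0 / 82 0 0 0 0 / 0 0 0 0 0 / 0 0 0 0 0
t=6: a0@(1,0) a1@(1,0) a2@(1,0) a3@(1,0) a4@(1,0) a5@(1,0) a6@(1,0) a7@(1,0) a8@(1,0) a9@(1,0) | pheromone: 0 5 0 0 0 / 101 0 0 0 0 / 0 0 0 0 0 / 0 0 0 0 0

.....
F....
.....
.....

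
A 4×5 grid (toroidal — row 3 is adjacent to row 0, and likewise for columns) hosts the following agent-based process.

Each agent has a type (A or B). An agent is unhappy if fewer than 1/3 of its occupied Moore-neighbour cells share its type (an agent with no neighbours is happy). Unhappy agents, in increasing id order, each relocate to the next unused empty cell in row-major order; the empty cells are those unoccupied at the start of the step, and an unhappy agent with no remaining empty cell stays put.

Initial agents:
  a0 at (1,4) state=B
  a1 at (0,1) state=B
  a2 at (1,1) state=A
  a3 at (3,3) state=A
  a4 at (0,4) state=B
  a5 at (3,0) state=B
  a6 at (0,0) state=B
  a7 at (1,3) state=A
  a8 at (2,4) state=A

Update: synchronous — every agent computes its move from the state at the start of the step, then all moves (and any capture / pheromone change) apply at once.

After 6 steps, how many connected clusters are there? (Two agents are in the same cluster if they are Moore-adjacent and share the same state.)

2

t=1: a0@(1,4):B a1@(0,1):B a2@(0,2):A a3@(3,3):A a4@(0,4):B a5@(3,0):B a6@(0,0):B a7@(1,3):A a8@(2,4):A
t=2: (unchanged — steady state)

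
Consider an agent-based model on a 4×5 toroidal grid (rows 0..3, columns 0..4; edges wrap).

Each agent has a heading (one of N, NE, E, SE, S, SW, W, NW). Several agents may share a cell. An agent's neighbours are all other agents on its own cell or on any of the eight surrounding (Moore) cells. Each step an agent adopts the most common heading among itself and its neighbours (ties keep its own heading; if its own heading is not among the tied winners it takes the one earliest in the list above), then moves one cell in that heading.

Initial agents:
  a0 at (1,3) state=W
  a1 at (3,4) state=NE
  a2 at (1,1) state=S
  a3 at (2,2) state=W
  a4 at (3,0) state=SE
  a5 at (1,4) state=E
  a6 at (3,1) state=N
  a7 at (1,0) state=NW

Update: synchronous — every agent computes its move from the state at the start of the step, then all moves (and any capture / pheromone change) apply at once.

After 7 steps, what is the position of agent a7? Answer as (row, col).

(2, 3)

t=1: a0@(1,2):W a1@(2,0):NE a2@(2,1):S a3@(2,1):W a4@(0,1):SE a5@(1,0):E a6@(2,1):N a7@(0,4):NW
t=2: a0@(1,1):W a1@(1,1):NE a2@(2,0):W a3@(2,0):W a4@(1,2):SE a5@(1,1):E a6@(2,0):W a7@(3,3):NW
t=3: a0@(1,0):W a1@(1,0):W a2@(2,4):W a3@(2,4):W a4@(2,3):SE a5@(1,0):W a6@(2,4):W a7@(2,2):NW
t=4: a0@(1,4):W a1@(1,4):W a2@(2,3):W a3@(2,3):W a4@(2,2):W a5@(1,4):W a6@(2,3):W a7@(1,1):NW
t=5: a0@(1,3):W a1@(1,3):W a2@(2,2):W a3@(2,2):W a4@(2,1):W a5@(1,3):W a6@(2,2):W a7@(0,0):NW
t=6: a0@(1,2):W a1@(1,2):W a2@(2,1):W a3@(2,1):W a4@(2,0):W a5@(1,2):W a6@(2,1):W a7@(3,4):NW
t=7: a0@(1,1):W a1@(1,1):W a2@(2,0):W a3@(2,0):W a4@(2,4):W a5@(1,1):W a6@(2,0):W a7@(2,3):NW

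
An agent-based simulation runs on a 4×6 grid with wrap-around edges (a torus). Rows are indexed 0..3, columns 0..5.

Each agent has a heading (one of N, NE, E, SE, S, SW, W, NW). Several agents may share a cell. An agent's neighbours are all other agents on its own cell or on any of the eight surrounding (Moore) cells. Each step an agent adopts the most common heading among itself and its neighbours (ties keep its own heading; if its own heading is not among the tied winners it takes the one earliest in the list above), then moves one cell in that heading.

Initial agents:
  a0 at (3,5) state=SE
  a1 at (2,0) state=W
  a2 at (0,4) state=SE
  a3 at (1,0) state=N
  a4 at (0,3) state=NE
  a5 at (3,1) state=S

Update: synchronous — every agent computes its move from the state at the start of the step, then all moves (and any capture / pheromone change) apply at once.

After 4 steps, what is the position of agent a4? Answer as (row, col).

(0, 1)

t=1: a0@(0,0):SE a1@(2,5):W a2@(1,5):SE a3@(0,0):N a4@(3,4):NE a5@(0,1):S
t=2: a0@(1,1):SE a1@(2,4):W a2@(2,0):SE a3@(1,1):SE a4@(2,5):NE a5@(1,1):S
t=3: a0@(2,2):SE a1@(2,3):W a2@(3,1):SE a3@(2,2):SE a4@(1,0):NE a5@(2,2):SE
t=4: a0@(3,3):SE a1@(3,4):SE a2@(0,2):SE a3@(3,3):SE a4@(0,1):NE a5@(3,3):SE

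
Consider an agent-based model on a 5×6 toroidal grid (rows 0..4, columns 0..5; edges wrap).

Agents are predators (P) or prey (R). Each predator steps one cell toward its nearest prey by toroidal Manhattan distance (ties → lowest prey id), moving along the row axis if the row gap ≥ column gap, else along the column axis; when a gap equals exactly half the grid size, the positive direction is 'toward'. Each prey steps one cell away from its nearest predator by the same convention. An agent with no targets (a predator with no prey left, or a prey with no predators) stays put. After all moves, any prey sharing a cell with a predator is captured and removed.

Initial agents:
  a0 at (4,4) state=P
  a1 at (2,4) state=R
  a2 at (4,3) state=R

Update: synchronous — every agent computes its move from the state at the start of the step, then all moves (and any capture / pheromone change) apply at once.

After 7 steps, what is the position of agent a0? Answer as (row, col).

(4, 3)

t=1: a0@(4,3):P a1@(1,4):R a2@(4,2):R
t=2: a0@(4,2):P a1@(2,4):R a2@(4,1):R
t=3: a0@(4,1):P a1@(1,4):R a2@(4,0):R
t=4: a0@(4,0):P a1@(1,3):R a2@(4,5):R
t=5: a0@(4,5):P a1@(1,2):R a2@(4,4):R
t=6: a0@(4,4):P a1@(1,1):R a2@(4,3):R
t=7: a0@(4,3):P a1@(1,0):R a2@(4,2):R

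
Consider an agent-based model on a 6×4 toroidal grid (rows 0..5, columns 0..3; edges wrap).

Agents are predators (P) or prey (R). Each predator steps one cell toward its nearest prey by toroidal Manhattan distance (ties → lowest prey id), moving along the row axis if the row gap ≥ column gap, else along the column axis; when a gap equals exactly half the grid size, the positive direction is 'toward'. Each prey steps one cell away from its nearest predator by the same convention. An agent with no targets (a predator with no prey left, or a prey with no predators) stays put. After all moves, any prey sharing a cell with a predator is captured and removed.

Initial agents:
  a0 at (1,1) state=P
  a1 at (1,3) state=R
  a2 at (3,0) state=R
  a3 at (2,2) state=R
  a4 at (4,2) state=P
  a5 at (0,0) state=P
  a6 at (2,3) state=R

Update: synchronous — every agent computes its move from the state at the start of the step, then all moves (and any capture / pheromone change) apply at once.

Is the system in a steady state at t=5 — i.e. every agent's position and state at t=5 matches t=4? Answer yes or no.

t=1: a0@(1,2):P a2@(4,0):R a4@(3,2):P a5@(1,0):P a6@(2,2):R
t=2: a0@(2,2):P a2@(4,3):R a4@(2,2):P a5@(2,0):P a6@(3,2):R
t=3: a0@(3,2):P a2@(5,3):R a4@(3,2):P a5@(3,0):P a6@(4,2):R
t=4: a0@(4,2):P a2@(0,3):R a4@(4,2):P a5@(4,0):P a6@(5,2):R
t=5: a0@(5,2):P a2@(1,3):R a4@(5,2):P a5@(5,0):P a6@(0,2):R

no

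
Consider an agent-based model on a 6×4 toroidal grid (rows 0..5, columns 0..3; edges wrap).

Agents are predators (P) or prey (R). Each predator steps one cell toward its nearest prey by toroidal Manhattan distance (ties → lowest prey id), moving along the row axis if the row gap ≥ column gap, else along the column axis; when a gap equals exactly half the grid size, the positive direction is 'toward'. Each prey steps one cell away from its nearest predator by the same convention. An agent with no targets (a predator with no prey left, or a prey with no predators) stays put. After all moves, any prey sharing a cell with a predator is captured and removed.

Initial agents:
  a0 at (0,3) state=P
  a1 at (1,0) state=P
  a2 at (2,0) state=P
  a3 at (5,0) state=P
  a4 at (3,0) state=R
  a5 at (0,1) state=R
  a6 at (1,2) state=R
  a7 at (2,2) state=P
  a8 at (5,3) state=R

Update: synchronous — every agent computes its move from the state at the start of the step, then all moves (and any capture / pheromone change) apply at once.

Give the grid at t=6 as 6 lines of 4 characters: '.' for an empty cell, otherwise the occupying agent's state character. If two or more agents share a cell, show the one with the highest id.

t=1: a0@(5,3):P a1@(2,0):P a2@(3,0):P a3@(5,3):P a4@(4,0):R a5@(0,0):R a6@(0,2):R a7@(1,2):P a8@(4,3):R
t=2: a0@(4,3):P a1@(3,0):P a2@(4,0):P a3@(4,3):P a4@(5,0):R a5@(1,0):R a6@(5,2):R a7@(0,2):P a8@(3,3):R
t=3: a0@(3,3):P a1@(3,3):P a2@(5,0):P a3@(3,3):P a4@(0,0):R a5@(0,0):R a6@(4,2):R a7@(5,2):P a8@(2,3):R
t=4: a0@(2,3):P a1@(2,3):P a2@(0,0):P a3@(2,3):P a4@(1,0):R a5@(1,0):R a6@(3,2):R a7@(4,2):P a8@(1,3):R
t=5: a0@(1,3):P a1@(1,3):P a2@(1,0):P a3@(1,3):P a4@(2,0):R a5@(2,0):R a6@(2,2):R a7@(3,2):P a8@(0,3):R
t=6: a0@(0,3):P a1@(0,3):P a2@(2,0):P a3@(0,3):P a4@(3,0):R a5@(3,0):R a6@(1,2):R a7@(2,2):P a8@(5,3):R

...P
..R.
P.P.
R...
....
...R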